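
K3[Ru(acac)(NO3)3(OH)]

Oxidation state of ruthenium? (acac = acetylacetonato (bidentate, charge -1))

3 potassium outside the brackets (+1 each) → the complex ion is 3−.
Ligand charges: 3×NO3 = -3; 1×OH = -1; 1×acac = -1; sum -5.
Ru + (-5) = 3− ⇒ Ru is +2.

+2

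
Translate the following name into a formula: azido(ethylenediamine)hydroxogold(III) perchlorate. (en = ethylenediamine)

Ligands: 1 ethylenediamine (en, neutral), 1 azido (N3, -1), 1 hydroxo (OH, -1). Ligand charge sum = -2.
Charge balance with perchlorate (-1) requires 1 complex ion per 1 perchlorate.

[Au(en)(N3)(OH)]ClO4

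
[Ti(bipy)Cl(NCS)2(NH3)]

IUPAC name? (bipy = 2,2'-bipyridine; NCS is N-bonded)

ammine(2,2'-bipyridine)chlorodiisothiocyanatotitanium(III)

There is no counter-ion, so the complex is neutral overall.
Ligand charges: 1×ammine (neutral), 1×2,2'-bipyridine (neutral), 2×isothiocyanato (-1 each), 1×chloro (-1 each); total -3. So Ti + (-3) = 0, giving Ti = +3.
Ligands are named alphabetically: ammine before bipyridine before chloro before isothiocyanato.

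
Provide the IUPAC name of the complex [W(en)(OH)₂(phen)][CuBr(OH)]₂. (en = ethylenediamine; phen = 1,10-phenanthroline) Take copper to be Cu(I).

Both ions are complex: the cation is named first with the plain metal name, the anion second with the -ate form; each ion's ligands are alphabetised independently.
Cu is given as +1; the anion's ligand charges sum to -2, so the complex anion is 1−.
With 2 anions per cation, the cation must be 2×1 = 2+.
Cation: ligand charges sum to -2; for the ion to be 2+, W = +4.

(ethylenediamine)dihydroxo(1,10-phenanthroline)tungsten(IV) bromohydroxocuprate(I)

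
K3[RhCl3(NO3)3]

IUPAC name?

potassium trichlorotrinitratorhodate(III)

The 3 potassium counter-ions carry a total charge of +3, so each complex ion is 3−.
Ligand charges: 3×chloro (-1 each), 3×nitrato (-1 each); total -6. So Rh + (-6) = 3−, giving Rh = +3.
The complex ion is anionic, so rhodium takes the -ate form rhodate(III).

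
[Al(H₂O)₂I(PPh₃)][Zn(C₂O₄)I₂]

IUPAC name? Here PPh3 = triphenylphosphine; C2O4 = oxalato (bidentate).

diaquaiodo(triphenylphosphine)aluminium(III) diiodooxalatozincate(II)

Aluminium is always +3 in its complexes; the cation's ligand charges sum to -1, so the complex cation is 2+.
A 1:1 salt means the anion carries the equal and opposite charge, 2−.
Anion: ligand charges sum to -4; for the ion to be 2−, Zn = +2.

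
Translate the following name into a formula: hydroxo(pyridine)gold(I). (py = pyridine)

Ligands: 1 hydroxo (OH, -1), 1 pyridine (py, neutral). Ligand charge sum = -1.
With Au in oxidation state +1, the complex ion is [Au...].

[Au(OH)(py)]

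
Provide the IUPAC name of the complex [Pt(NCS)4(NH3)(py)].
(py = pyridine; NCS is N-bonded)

There is no counter-ion, so the complex is neutral overall.
Ligand charges: 1×pyridine (neutral), 4×isothiocyanato (-1 each), 1×ammine (neutral); total -4. So Pt + (-4) = 0, giving Pt = +4.
Ligands are named alphabetically: ammine before isothiocyanato before pyridine.

amminetetraisothiocyanato(pyridine)platinum(IV)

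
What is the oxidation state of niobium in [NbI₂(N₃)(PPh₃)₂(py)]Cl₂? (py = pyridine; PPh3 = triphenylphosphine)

+5

2 chloride outside the brackets (-1 each) → the complex ion is 2+.
Ligand charges: 1×N3 = -1; 2×I = -2; 1×py neutral; 2×PPh3 neutral; sum -3.
Nb + (-3) = 2+ ⇒ Nb is +5.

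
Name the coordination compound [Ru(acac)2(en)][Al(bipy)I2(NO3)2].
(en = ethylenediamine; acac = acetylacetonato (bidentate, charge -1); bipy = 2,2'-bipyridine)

bis(acetylacetonato)(ethylenediamine)ruthenium(III) (2,2'-bipyridine)diiododinitratoaluminate(III)

Both ions are complex: the cation is named first with the plain metal name, the anion second with the -ate form; each ion's ligands are alphabetised independently.
Aluminium is always +3 in its complexes; the anion's ligand charges sum to -4, so the complex anion is 1−.
A 1:1 salt means the cation carries the equal and opposite charge, 1+.
Cation: ligand charges sum to -2; for the ion to be 1+, Ru = +3.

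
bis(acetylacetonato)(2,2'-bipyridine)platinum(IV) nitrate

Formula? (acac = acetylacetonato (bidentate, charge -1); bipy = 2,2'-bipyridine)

[Pt(acac)2(bipy)](NO3)2

Ligands: 2 acetylacetonato (acac, -1), 1 2,2'-bipyridine (bipy, neutral). Ligand charge sum = -2.
With Pt in oxidation state +4, the complex ion is [Pt...]^2+.
Charge balance with nitrate (-1) requires 1 complex ion per 2 nitrate.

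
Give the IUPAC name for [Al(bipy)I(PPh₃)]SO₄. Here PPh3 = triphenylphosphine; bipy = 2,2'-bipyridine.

The 1 sulfate counter-ion carries a total charge of -2, so each complex ion is 2+.
Ligand charges: 1×triphenylphosphine (neutral), 1×iodo (-1 each), 1×2,2'-bipyridine (neutral); total -1. So Al + (-1) = 2+, giving Al = +3.
Ligands are named alphabetically: bipyridine before iodo before triphenylphosphine.

(2,2'-bipyridine)iodo(triphenylphosphine)aluminium(III) sulfate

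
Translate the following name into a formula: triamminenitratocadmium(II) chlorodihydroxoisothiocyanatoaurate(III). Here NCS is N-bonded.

Cation [Cd…]: ligand charges -1, Cd(II) ⇒ ion charge 1+.
Anion [Au…]: ligand charges -4, Au(III) ⇒ ion charge 1−.

[Cd(NH3)3(NO3)][AuCl(NCS)(OH)2]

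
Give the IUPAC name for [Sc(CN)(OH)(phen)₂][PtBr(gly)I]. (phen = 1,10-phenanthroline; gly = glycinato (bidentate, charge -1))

cyanohydroxobis(1,10-phenanthroline)scandium(III) bromo(glycinato)iodoplatinate(II)

Scandium is always +3 in its complexes; the cation's ligand charges sum to -2, so the complex cation is 1+.
A 1:1 salt means the anion carries the equal and opposite charge, 1−.
Anion: ligand charges sum to -3; for the ion to be 1−, Pt = +2.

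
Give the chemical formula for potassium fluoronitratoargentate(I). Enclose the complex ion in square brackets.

K[AgF(NO3)]

Ligands: 1 fluoro (F, -1), 1 nitrato (NO3, -1). Ligand charge sum = -2.
Charge balance with potassium (+1) requires 1 complex ion per 1 potassium.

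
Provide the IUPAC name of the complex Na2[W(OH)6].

The 2 sodium counter-ions carry a total charge of +2, so each complex ion is 2−.
Ligand charges: 6×hydroxo (-1 each); total -6. So W + (-6) = 2−, giving W = +4.
The complex ion is anionic, so tungsten takes the -ate form tungstate(IV).

sodium hexahydroxotungstate(IV)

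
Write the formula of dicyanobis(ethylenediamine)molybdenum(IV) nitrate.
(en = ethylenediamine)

[Mo(CN)2(en)2](NO3)2

Ligands: 2 cyano (CN, -1), 2 ethylenediamine (en, neutral). Ligand charge sum = -2.
Charge balance with nitrate (-1) requires 1 complex ion per 2 nitrate.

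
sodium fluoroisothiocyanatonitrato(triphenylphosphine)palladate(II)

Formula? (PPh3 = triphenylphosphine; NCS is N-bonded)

Na[PdF(NCS)(NO3)(PPh3)]

Ligands: 1 triphenylphosphine (PPh3, neutral), 1 fluoro (F, -1), 1 isothiocyanato (NCS, -1), 1 nitrato (NO3, -1). Ligand charge sum = -3.
Charge balance with sodium (+1) requires 1 complex ion per 1 sodium.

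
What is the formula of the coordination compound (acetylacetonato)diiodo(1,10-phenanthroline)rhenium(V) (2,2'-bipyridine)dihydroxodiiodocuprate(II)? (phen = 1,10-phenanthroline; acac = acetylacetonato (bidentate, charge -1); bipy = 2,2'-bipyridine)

[Re(acac)I2(phen)][Cu(bipy)I2(OH)2]

Cation [Re…]: ligand charges -3, Re(V) ⇒ ion charge 2+.
Anion [Cu…]: ligand charges -4, Cu(II) ⇒ ion charge 2−.
One 2+ cation balances one 2− anion.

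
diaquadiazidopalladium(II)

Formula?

Ligands: 2 aqua (H2O, neutral), 2 azido (N3, -1). Ligand charge sum = -2.
With Pd in oxidation state +2, the complex ion is [Pd...].

[Pd(H2O)2(N3)2]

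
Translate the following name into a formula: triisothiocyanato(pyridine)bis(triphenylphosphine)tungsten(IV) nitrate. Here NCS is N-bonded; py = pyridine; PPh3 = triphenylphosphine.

[W(NCS)3(PPh3)2(py)]NO3

Ligands: 3 isothiocyanato (NCS, -1), 1 pyridine (py, neutral), 2 triphenylphosphine (PPh3, neutral). Ligand charge sum = -3.
With W in oxidation state +4, the complex ion is [W...]^1+.
Charge balance with nitrate (-1) requires 1 complex ion per 1 nitrate.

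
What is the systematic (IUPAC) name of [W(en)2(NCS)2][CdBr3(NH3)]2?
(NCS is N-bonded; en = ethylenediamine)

bis(ethylenediamine)diisothiocyanatotungsten(IV) amminetribromocadmate(II)

Cadmium is always +2 in its complexes; the anion's ligand charges sum to -3, so the complex anion is 1−.
With 2 anions per cation, the cation must be 2×1 = 2+.
Cation: ligand charges sum to -2; for the ion to be 2+, W = +4.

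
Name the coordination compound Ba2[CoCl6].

The 2 barium counter-ions carry a total charge of +4, so each complex ion is 4−.
Ligand charges: 6×chloro (-1 each); total -6. So Co + (-6) = 4−, giving Co = +2.
The complex ion is anionic, so cobalt takes the -ate form cobaltate(II).

barium hexachlorocobaltate(II)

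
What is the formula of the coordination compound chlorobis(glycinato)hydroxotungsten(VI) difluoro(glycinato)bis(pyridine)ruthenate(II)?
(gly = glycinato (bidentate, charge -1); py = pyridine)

Cation [W…]: ligand charges -4, W(VI) ⇒ ion charge 2+.
Anion [Ru…]: ligand charges -3, Ru(II) ⇒ ion charge 1−.
One 2+ cation requires 2 of the 1− anion.

[WCl(gly)2(OH)][RuF2(gly)(py)2]2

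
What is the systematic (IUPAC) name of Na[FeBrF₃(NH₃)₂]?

The 1 sodium counter-ion carries a total charge of +1, so each complex ion is 1−.
Ligand charges: 3×fluoro (-1 each), 1×bromo (-1 each), 2×ammine (neutral); total -4. So Fe + (-4) = 1−, giving Fe = +3.
The complex ion is anionic, so iron takes the -ate form ferrate(III).

sodium diamminebromotrifluoroferrate(III)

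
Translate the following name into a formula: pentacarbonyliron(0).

Ligands: 5 carbonyl (CO, neutral). Ligand charge sum = 0.
With Fe in oxidation state 0, the complex ion is [Fe...].

[Fe(CO)5]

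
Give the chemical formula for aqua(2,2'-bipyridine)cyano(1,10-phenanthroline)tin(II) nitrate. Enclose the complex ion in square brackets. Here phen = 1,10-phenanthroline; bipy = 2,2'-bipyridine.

Ligands: 1 1,10-phenanthroline (phen, neutral), 1 aqua (H2O, neutral), 1 cyano (CN, -1), 1 2,2'-bipyridine (bipy, neutral). Ligand charge sum = -1.
With Sn in oxidation state +2, the complex ion is [Sn...]^1+.
Charge balance with nitrate (-1) requires 1 complex ion per 1 nitrate.

[Sn(bipy)(CN)(H2O)(phen)]NO3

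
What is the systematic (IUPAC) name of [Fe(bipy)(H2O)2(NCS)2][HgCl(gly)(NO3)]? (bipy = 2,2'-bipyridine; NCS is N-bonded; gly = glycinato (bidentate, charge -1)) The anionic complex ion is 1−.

Both ions are complex: the cation is named first with the plain metal name, the anion second with the -ate form; each ion's ligands are alphabetised independently.
The complex anion is given as 1−; its ligand charges sum to -3, so Hg = +2.
A 1:1 salt means the cation carries the equal and opposite charge, 1+.
Cation: ligand charges sum to -2; for the ion to be 1+, Fe = +3.

diaqua(2,2'-bipyridine)diisothiocyanatoiron(III) chloro(glycinato)nitratomercurate(II)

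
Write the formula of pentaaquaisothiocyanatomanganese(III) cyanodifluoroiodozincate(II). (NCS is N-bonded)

Cation [Mn…]: ligand charges -1, Mn(III) ⇒ ion charge 2+.
Anion [Zn…]: ligand charges -4, Zn(II) ⇒ ion charge 2−.
One 2+ cation balances one 2− anion.

[Mn(H2O)5(NCS)][Zn(CN)F2I]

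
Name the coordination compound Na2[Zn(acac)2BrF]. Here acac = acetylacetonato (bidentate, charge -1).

sodium bis(acetylacetonato)bromofluorozincate(II)

The 2 sodium counter-ions carry a total charge of +2, so each complex ion is 2−.
Ligand charges: 1×fluoro (-1 each), 1×bromo (-1 each), 2×acetylacetonato (-1 each); total -4. So Zn + (-4) = 2−, giving Zn = +2.
The complex ion is anionic, so zinc takes the -ate form zincate(II).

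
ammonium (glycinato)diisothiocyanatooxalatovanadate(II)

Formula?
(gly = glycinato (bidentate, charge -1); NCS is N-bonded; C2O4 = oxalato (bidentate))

Ligands: 1 glycinato (gly, -1), 2 isothiocyanato (NCS, -1), 1 oxalato (C2O4, -2). Ligand charge sum = -5.
Charge balance with ammonium (+1) requires 1 complex ion per 3 ammonium.

(NH4)3[V(C2O4)(gly)(NCS)2]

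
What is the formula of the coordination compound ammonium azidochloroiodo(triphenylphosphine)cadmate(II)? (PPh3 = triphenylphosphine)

NH4[CdClI(N3)(PPh3)]

Ligands: 1 chloro (Cl, -1), 1 triphenylphosphine (PPh3, neutral), 1 iodo (I, -1), 1 azido (N3, -1). Ligand charge sum = -3.
Charge balance with ammonium (+1) requires 1 complex ion per 1 ammonium.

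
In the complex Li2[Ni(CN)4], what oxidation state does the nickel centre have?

2 lithium outside the brackets (+1 each) → the complex ion is 2−.
Ligand charges: 4×CN = -4; sum -4.
Ni + (-4) = 2− ⇒ Ni is +2.

+2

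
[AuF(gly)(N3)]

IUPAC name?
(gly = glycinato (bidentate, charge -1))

There is no counter-ion, so the complex is neutral overall.
Ligand charges: 1×azido (-1 each), 1×glycinato (-1 each), 1×fluoro (-1 each); total -3. So Au + (-3) = 0, giving Au = +3.
Ligands are named alphabetically: azido before fluoro before glycinato.

azidofluoro(glycinato)gold(III)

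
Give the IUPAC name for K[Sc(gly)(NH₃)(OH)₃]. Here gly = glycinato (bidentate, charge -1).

The 1 potassium counter-ion carries a total charge of +1, so each complex ion is 1−.
Ligand charges: 3×hydroxo (-1 each), 1×ammine (neutral), 1×glycinato (-1 each); total -4. So Sc + (-4) = 1−, giving Sc = +3.
Ligands are named alphabetically: ammine before glycinato before hydroxo.
The complex ion is anionic, so scandium takes the -ate form scandate(III).

potassium ammine(glycinato)trihydroxoscandate(III)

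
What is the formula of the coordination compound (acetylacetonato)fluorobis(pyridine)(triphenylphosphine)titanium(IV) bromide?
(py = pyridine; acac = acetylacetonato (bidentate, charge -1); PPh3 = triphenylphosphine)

[Ti(acac)F(PPh3)(py)2]Br2

Ligands: 2 pyridine (py, neutral), 1 acetylacetonato (acac, -1), 1 fluoro (F, -1), 1 triphenylphosphine (PPh3, neutral). Ligand charge sum = -2.
With Ti in oxidation state +4, the complex ion is [Ti...]^2+.
Charge balance with bromide (-1) requires 1 complex ion per 2 bromide.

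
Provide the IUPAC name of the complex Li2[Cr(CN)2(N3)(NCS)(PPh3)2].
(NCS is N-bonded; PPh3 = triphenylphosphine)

lithium azidodicyanoisothiocyanatobis(triphenylphosphine)chromate(II)

The 2 lithium counter-ions carry a total charge of +2, so each complex ion is 2−.
Ligand charges: 1×isothiocyanato (-1 each), 2×triphenylphosphine (neutral), 2×cyano (-1 each), 1×azido (-1 each); total -4. So Cr + (-4) = 2−, giving Cr = +2.
Ligands are named alphabetically: azido before cyano before isothiocyanato before triphenylphosphine.
The complex ion is anionic, so chromium takes the -ate form chromate(II).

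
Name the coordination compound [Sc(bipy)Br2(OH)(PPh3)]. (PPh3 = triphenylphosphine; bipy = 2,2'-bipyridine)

There is no counter-ion, so the complex is neutral overall.
Ligand charges: 2×bromo (-1 each), 1×triphenylphosphine (neutral), 1×2,2'-bipyridine (neutral), 1×hydroxo (-1 each); total -3. So Sc + (-3) = 0, giving Sc = +3.
Ligands are named alphabetically: bipyridine before bromo before hydroxo before triphenylphosphine.

(2,2'-bipyridine)dibromohydroxo(triphenylphosphine)scandium(III)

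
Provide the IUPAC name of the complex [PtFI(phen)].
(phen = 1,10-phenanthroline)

fluoroiodo(1,10-phenanthroline)platinum(II)

There is no counter-ion, so the complex is neutral overall.
Ligand charges: 1×fluoro (-1 each), 1×1,10-phenanthroline (neutral), 1×iodo (-1 each); total -2. So Pt + (-2) = 0, giving Pt = +2.
Ligands are named alphabetically: fluoro before iodo before phenanthroline.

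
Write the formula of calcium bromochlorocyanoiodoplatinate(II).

Ca[PtBrCl(CN)I]

Ligands: 1 iodo (I, -1), 1 cyano (CN, -1), 1 bromo (Br, -1), 1 chloro (Cl, -1). Ligand charge sum = -4.
Charge balance with calcium (+2) requires 1 complex ion per 1 calcium.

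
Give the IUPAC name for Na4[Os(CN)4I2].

The 4 sodium counter-ions carry a total charge of +4, so each complex ion is 4−.
Ligand charges: 4×cyano (-1 each), 2×iodo (-1 each); total -6. So Os + (-6) = 4−, giving Os = +2.
The complex ion is anionic, so osmium takes the -ate form osmate(II).

sodium tetracyanodiiodoosmate(II)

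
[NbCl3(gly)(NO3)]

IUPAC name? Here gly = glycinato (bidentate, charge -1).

There is no counter-ion, so the complex is neutral overall.
Ligand charges: 1×glycinato (-1 each), 3×chloro (-1 each), 1×nitrato (-1 each); total -5. So Nb + (-5) = 0, giving Nb = +5.
Ligands are named alphabetically: chloro before glycinato before nitrato.

trichloro(glycinato)nitratoniobium(V)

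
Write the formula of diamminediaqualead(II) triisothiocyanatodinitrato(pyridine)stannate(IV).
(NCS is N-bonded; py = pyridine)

[Pb(H2O)2(NH3)2][Sn(NCS)3(NO3)2(py)]2

Cation [Pb…]: ligand charges 0, Pb(II) ⇒ ion charge 2+.
Anion [Sn…]: ligand charges -5, Sn(IV) ⇒ ion charge 1−.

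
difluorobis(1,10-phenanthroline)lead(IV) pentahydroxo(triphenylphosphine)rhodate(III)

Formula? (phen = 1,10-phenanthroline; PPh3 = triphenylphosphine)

Cation [Pb…]: ligand charges -2, Pb(IV) ⇒ ion charge 2+.
Anion [Rh…]: ligand charges -5, Rh(III) ⇒ ion charge 2−.
One 2+ cation balances one 2− anion.

[PbF2(phen)2][Rh(OH)5(PPh3)]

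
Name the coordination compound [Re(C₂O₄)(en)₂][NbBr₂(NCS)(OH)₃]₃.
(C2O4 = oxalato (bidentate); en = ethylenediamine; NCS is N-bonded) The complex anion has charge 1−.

Both ions are complex: the cation is named first with the plain metal name, the anion second with the -ate form; each ion's ligands are alphabetised independently.
The complex anion is given as 1−; its ligand charges sum to -6, so Nb = +5.
With 3 anions per cation, the cation must be 3×1 = 3+.
Cation: ligand charges sum to -2; for the ion to be 3+, Re = +5.

bis(ethylenediamine)oxalatorhenium(V) dibromotrihydroxoisothiocyanatoniobate(V)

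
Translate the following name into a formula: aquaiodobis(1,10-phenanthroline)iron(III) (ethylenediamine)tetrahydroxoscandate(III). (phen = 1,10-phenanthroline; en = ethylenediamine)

[Fe(H2O)I(phen)2][Sc(en)(OH)4]2

Cation [Fe…]: ligand charges -1, Fe(III) ⇒ ion charge 2+.
Anion [Sc…]: ligand charges -4, Sc(III) ⇒ ion charge 1−.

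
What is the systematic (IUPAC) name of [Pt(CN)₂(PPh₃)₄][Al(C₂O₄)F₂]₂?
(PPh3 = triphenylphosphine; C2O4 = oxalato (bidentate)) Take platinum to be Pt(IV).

Pt is given as +4; the cation's ligand charges sum to -2, so the complex cation is 2+.
With 2 anions per cation, each anion must be 2/2 = 1−.
Anion: ligand charges sum to -4; for the ion to be 1−, Al = +3.

dicyanotetrakis(triphenylphosphine)platinum(IV) difluorooxalatoaluminate(III)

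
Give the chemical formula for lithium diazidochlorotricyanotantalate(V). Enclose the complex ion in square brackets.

Ligands: 1 chloro (Cl, -1), 3 cyano (CN, -1), 2 azido (N3, -1). Ligand charge sum = -6.
With Ta in oxidation state +5, the complex ion is [Ta...]^1−.
Charge balance with lithium (+1) requires 1 complex ion per 1 lithium.

Li[TaCl(CN)3(N3)2]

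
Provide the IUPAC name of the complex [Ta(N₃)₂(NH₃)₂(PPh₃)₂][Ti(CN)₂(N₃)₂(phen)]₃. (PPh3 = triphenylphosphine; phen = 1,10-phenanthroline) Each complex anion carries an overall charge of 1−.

The complex anion is given as 1−; its ligand charges sum to -4, so Ti = +3.
With 3 anions per cation, the cation must be 3×1 = 3+.
Cation: ligand charges sum to -2; for the ion to be 3+, Ta = +5.

diamminediazidobis(triphenylphosphine)tantalum(V) diazidodicyano(1,10-phenanthroline)titanate(III)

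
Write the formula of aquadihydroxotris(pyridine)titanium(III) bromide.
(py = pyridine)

Ligands: 3 pyridine (py, neutral), 1 aqua (H2O, neutral), 2 hydroxo (OH, -1). Ligand charge sum = -2.
With Ti in oxidation state +3, the complex ion is [Ti...]^1+.
Charge balance with bromide (-1) requires 1 complex ion per 1 bromide.

[Ti(H2O)(OH)2(py)3]Br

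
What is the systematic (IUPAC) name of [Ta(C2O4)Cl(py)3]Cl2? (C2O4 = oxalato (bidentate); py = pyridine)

chlorooxalatotris(pyridine)tantalum(V) chloride

The 2 chloride counter-ions carry a total charge of -2, so each complex ion is 2+.
Ligand charges: 1×oxalato (-2 each), 3×pyridine (neutral), 1×chloro (-1 each); total -3. So Ta + (-3) = 2+, giving Ta = +5.
Ligands are named alphabetically: chloro before oxalato before pyridine.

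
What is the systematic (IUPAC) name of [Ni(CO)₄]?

tetracarbonylnickel(0)

There is no counter-ion, so the complex is neutral overall.
Ligand charges: 4×carbonyl (neutral); total 0. So Ni + (0) = 0, giving Ni = 0.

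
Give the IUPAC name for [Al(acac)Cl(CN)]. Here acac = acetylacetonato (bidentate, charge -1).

There is no counter-ion, so the complex is neutral overall.
Ligand charges: 1×chloro (-1 each), 1×cyano (-1 each), 1×acetylacetonato (-1 each); total -3. So Al + (-3) = 0, giving Al = +3.
Ligands are named alphabetically: acetylacetonato before chloro before cyano.

(acetylacetonato)chlorocyanoaluminium(III)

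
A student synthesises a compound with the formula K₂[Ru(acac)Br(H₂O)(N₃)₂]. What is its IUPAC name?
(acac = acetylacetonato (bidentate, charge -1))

The 2 potassium counter-ions carry a total charge of +2, so each complex ion is 2−.
Ligand charges: 2×azido (-1 each), 1×acetylacetonato (-1 each), 1×aqua (neutral), 1×bromo (-1 each); total -4. So Ru + (-4) = 2−, giving Ru = +2.
The complex ion is anionic, so ruthenium takes the -ate form ruthenate(II).

potassium (acetylacetonato)aquadiazidobromoruthenate(II)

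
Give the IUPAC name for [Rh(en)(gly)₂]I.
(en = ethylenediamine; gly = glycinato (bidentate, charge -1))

(ethylenediamine)bis(glycinato)rhodium(III) iodide

The 1 iodide counter-ion carries a total charge of -1, so each complex ion is 1+.
Ligand charges: 1×ethylenediamine (neutral), 2×glycinato (-1 each); total -2. So Rh + (-2) = 1+, giving Rh = +3.
Ligands are named alphabetically: ethylenediamine before glycinato.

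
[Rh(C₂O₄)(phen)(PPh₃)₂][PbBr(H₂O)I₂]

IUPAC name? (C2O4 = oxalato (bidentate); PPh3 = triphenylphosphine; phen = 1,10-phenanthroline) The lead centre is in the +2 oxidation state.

oxalato(1,10-phenanthroline)bis(triphenylphosphine)rhodium(III) aquabromodiiodoplumbate(II)

Both ions are complex: the cation is named first with the plain metal name, the anion second with the -ate form; each ion's ligands are alphabetised independently.
Pb is given as +2; the anion's ligand charges sum to -3, so the complex anion is 1−.
A 1:1 salt means the cation carries the equal and opposite charge, 1+.
Cation: ligand charges sum to -2; for the ion to be 1+, Rh = +3.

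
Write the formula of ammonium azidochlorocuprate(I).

Ligands: 1 chloro (Cl, -1), 1 azido (N3, -1). Ligand charge sum = -2.
With Cu in oxidation state +1, the complex ion is [Cu...]^1−.
Charge balance with ammonium (+1) requires 1 complex ion per 1 ammonium.

NH4[CuCl(N3)]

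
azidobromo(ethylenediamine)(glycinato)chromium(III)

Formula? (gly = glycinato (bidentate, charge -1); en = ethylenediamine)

Ligands: 1 glycinato (gly, -1), 1 ethylenediamine (en, neutral), 1 bromo (Br, -1), 1 azido (N3, -1). Ligand charge sum = -3.
With Cr in oxidation state +3, the complex ion is [Cr...].

[CrBr(en)(gly)(N3)]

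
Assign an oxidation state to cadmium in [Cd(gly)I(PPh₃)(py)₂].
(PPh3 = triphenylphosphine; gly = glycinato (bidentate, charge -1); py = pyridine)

No counter-ion: the bracketed complex is neutral.
Ligand charges: 1×PPh3 neutral; 1×I = -1; 1×gly = -1; 2×py neutral; sum -2.
Cd + (-2) = 0 ⇒ Cd is +2.

+2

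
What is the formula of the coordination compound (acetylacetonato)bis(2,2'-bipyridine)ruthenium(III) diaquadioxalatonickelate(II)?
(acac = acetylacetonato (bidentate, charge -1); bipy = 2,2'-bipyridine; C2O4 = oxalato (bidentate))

[Ru(acac)(bipy)2][Ni(C2O4)2(H2O)2]

Cation [Ru…]: ligand charges -1, Ru(III) ⇒ ion charge 2+.
Anion [Ni…]: ligand charges -4, Ni(II) ⇒ ion charge 2−.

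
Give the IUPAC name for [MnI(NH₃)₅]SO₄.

pentaammineiodomanganese(III) sulfate

The 1 sulfate counter-ion carries a total charge of -2, so each complex ion is 2+.
Ligand charges: 5×ammine (neutral), 1×iodo (-1 each); total -1. So Mn + (-1) = 2+, giving Mn = +3.
Ligands are named alphabetically: ammine before iodo.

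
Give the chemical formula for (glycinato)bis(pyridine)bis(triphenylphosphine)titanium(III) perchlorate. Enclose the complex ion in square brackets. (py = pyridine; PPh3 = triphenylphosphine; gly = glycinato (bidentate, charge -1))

[Ti(gly)(PPh3)2(py)2](ClO4)2

Ligands: 2 pyridine (py, neutral), 2 triphenylphosphine (PPh3, neutral), 1 glycinato (gly, -1). Ligand charge sum = -1.
With Ti in oxidation state +3, the complex ion is [Ti...]^2+.
Charge balance with perchlorate (-1) requires 1 complex ion per 2 perchlorate.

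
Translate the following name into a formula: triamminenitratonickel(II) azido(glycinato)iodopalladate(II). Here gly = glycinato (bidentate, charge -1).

[Ni(NH3)3(NO3)][Pd(gly)I(N3)]

Cation [Ni…]: ligand charges -1, Ni(II) ⇒ ion charge 1+.
Anion [Pd…]: ligand charges -3, Pd(II) ⇒ ion charge 1−.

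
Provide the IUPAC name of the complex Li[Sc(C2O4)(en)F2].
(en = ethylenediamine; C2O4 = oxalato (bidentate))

lithium (ethylenediamine)difluorooxalatoscandate(III)

The 1 lithium counter-ion carries a total charge of +1, so each complex ion is 1−.
Ligand charges: 1×ethylenediamine (neutral), 1×oxalato (-2 each), 2×fluoro (-1 each); total -4. So Sc + (-4) = 1−, giving Sc = +3.
The complex ion is anionic, so scandium takes the -ate form scandate(III).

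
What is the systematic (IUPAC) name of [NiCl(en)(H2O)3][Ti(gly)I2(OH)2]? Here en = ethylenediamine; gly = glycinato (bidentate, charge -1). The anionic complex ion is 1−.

Both ions are complex: the cation is named first with the plain metal name, the anion second with the -ate form; each ion's ligands are alphabetised independently.
The complex anion is given as 1−; its ligand charges sum to -5, so Ti = +4.
A 1:1 salt means the cation carries the equal and opposite charge, 1+.
Cation: ligand charges sum to -1; for the ion to be 1+, Ni = +2.

triaquachloro(ethylenediamine)nickel(II) (glycinato)dihydroxodiiodotitanate(IV)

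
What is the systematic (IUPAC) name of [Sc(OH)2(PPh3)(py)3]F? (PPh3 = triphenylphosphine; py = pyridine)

dihydroxotris(pyridine)(triphenylphosphine)scandium(III) fluoride

The 1 fluoride counter-ion carries a total charge of -1, so each complex ion is 1+.
Ligand charges: 1×triphenylphosphine (neutral), 3×pyridine (neutral), 2×hydroxo (-1 each); total -2. So Sc + (-2) = 1+, giving Sc = +3.
Ligands are named alphabetically: hydroxo before pyridine before triphenylphosphine.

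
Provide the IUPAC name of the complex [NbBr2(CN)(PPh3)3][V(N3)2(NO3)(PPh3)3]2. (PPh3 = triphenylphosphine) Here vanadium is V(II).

V is given as +2; the anion's ligand charges sum to -3, so the complex anion is 1−.
With 2 anions per cation, the cation must be 2×1 = 2+.
Cation: ligand charges sum to -3; for the ion to be 2+, Nb = +5.

dibromocyanotris(triphenylphosphine)niobium(V) diazidonitratotris(triphenylphosphine)vanadate(II)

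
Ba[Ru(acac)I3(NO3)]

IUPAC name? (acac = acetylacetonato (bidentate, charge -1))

barium (acetylacetonato)triiodonitratoruthenate(III)

The 1 barium counter-ion carries a total charge of +2, so each complex ion is 2−.
Ligand charges: 1×nitrato (-1 each), 1×acetylacetonato (-1 each), 3×iodo (-1 each); total -5. So Ru + (-5) = 2−, giving Ru = +3.
The complex ion is anionic, so ruthenium takes the -ate form ruthenate(III).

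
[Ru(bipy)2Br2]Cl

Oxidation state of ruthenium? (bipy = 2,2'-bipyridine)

1 chloride outside the brackets (-1 each) → the complex ion is 1+.
Ligand charges: 2×bipy neutral; 2×Br = -2; sum -2.
Ru + (-2) = 1+ ⇒ Ru is +3.

+3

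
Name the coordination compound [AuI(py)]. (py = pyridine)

There is no counter-ion, so the complex is neutral overall.
Ligand charges: 1×pyridine (neutral), 1×iodo (-1 each); total -1. So Au + (-1) = 0, giving Au = +1.
Ligands are named alphabetically: iodo before pyridine.

iodo(pyridine)gold(I)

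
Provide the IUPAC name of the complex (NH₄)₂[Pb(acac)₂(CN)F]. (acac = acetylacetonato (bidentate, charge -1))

ammonium bis(acetylacetonato)cyanofluoroplumbate(II)

The 2 ammonium counter-ions carry a total charge of +2, so each complex ion is 2−.
Ligand charges: 1×cyano (-1 each), 2×acetylacetonato (-1 each), 1×fluoro (-1 each); total -4. So Pb + (-4) = 2−, giving Pb = +2.
The complex ion is anionic, so lead takes the -ate form plumbate(II).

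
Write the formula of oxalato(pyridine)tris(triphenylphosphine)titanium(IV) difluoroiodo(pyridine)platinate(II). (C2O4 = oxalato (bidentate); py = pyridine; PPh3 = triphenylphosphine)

Cation [Ti…]: ligand charges -2, Ti(IV) ⇒ ion charge 2+.
Anion [Pt…]: ligand charges -3, Pt(II) ⇒ ion charge 1−.
One 2+ cation requires 2 of the 1− anion.

[Ti(C2O4)(PPh3)3(py)][PtF2I(py)]2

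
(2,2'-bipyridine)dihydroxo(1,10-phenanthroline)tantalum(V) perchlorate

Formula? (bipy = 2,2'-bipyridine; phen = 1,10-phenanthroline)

Ligands: 1 2,2'-bipyridine (bipy, neutral), 1 1,10-phenanthroline (phen, neutral), 2 hydroxo (OH, -1). Ligand charge sum = -2.
With Ta in oxidation state +5, the complex ion is [Ta...]^3+.
Charge balance with perchlorate (-1) requires 1 complex ion per 3 perchlorate.

[Ta(bipy)(OH)2(phen)](ClO4)3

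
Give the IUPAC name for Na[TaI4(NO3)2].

sodium tetraiododinitratotantalate(V)

The 1 sodium counter-ion carries a total charge of +1, so each complex ion is 1−.
Ligand charges: 4×iodo (-1 each), 2×nitrato (-1 each); total -6. So Ta + (-6) = 1−, giving Ta = +5.
Ligands are named alphabetically: iodo before nitrato.
The complex ion is anionic, so tantalum takes the -ate form tantalate(V).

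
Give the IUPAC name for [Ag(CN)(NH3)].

There is no counter-ion, so the complex is neutral overall.
Ligand charges: 1×ammine (neutral), 1×cyano (-1 each); total -1. So Ag + (-1) = 0, giving Ag = +1.
Ligands are named alphabetically: ammine before cyano.

amminecyanosilver(I)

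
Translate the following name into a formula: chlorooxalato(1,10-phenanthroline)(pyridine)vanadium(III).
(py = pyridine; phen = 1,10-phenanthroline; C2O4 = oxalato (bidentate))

[V(C2O4)Cl(phen)(py)]

Ligands: 1 pyridine (py, neutral), 1 chloro (Cl, -1), 1 1,10-phenanthroline (phen, neutral), 1 oxalato (C2O4, -2). Ligand charge sum = -3.
With V in oxidation state +3, the complex ion is [V...].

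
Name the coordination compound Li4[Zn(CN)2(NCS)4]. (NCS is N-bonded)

The 4 lithium counter-ions carry a total charge of +4, so each complex ion is 4−.
Ligand charges: 2×cyano (-1 each), 4×isothiocyanato (-1 each); total -6. So Zn + (-6) = 4−, giving Zn = +2.
The complex ion is anionic, so zinc takes the -ate form zincate(II).

lithium dicyanotetraisothiocyanatozincate(II)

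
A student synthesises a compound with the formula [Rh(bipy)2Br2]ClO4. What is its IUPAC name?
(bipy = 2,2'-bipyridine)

The 1 perchlorate counter-ion carries a total charge of -1, so each complex ion is 1+.
Ligand charges: 2×bromo (-1 each), 2×2,2'-bipyridine (neutral); total -2. So Rh + (-2) = 1+, giving Rh = +3.
Ligands are named alphabetically: bipyridine before bromo.

bis(2,2'-bipyridine)dibromorhodium(III) perchlorate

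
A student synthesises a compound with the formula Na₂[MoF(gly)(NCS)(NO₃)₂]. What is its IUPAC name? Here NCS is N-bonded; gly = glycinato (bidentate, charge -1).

The 2 sodium counter-ions carry a total charge of +2, so each complex ion is 2−.
Ligand charges: 1×fluoro (-1 each), 2×nitrato (-1 each), 1×isothiocyanato (-1 each), 1×glycinato (-1 each); total -5. So Mo + (-5) = 2−, giving Mo = +3.
The complex ion is anionic, so molybdenum takes the -ate form molybdate(III).

sodium fluoro(glycinato)isothiocyanatodinitratomolybdate(III)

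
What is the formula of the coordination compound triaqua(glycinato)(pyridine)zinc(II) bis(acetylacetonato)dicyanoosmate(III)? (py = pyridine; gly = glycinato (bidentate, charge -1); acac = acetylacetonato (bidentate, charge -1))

[Zn(gly)(H2O)3(py)][Os(acac)2(CN)2]

Cation [Zn…]: ligand charges -1, Zn(II) ⇒ ion charge 1+.
Anion [Os…]: ligand charges -4, Os(III) ⇒ ion charge 1−.
One 1+ cation balances one 1− anion.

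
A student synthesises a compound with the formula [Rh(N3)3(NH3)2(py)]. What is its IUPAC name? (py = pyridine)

There is no counter-ion, so the complex is neutral overall.
Ligand charges: 3×azido (-1 each), 2×ammine (neutral), 1×pyridine (neutral); total -3. So Rh + (-3) = 0, giving Rh = +3.
Ligands are named alphabetically: ammine before azido before pyridine.

diamminetriazido(pyridine)rhodium(III)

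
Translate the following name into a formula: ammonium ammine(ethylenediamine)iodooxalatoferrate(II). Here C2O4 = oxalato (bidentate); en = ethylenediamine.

NH4[Fe(C2O4)(en)I(NH3)]

Ligands: 1 oxalato (C2O4, -2), 1 iodo (I, -1), 1 ethylenediamine (en, neutral), 1 ammine (NH3, neutral). Ligand charge sum = -3.
With Fe in oxidation state +2, the complex ion is [Fe...]^1−.
Charge balance with ammonium (+1) requires 1 complex ion per 1 ammonium.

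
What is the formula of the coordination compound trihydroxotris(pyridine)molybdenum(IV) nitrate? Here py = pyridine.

[Mo(OH)3(py)3]NO3

Ligands: 3 hydroxo (OH, -1), 3 pyridine (py, neutral). Ligand charge sum = -3.
With Mo in oxidation state +4, the complex ion is [Mo...]^1+.
Charge balance with nitrate (-1) requires 1 complex ion per 1 nitrate.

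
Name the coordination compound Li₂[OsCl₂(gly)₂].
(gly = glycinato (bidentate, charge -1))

The 2 lithium counter-ions carry a total charge of +2, so each complex ion is 2−.
Ligand charges: 2×chloro (-1 each), 2×glycinato (-1 each); total -4. So Os + (-4) = 2−, giving Os = +2.
The complex ion is anionic, so osmium takes the -ate form osmate(II).

lithium dichlorobis(glycinato)osmate(II)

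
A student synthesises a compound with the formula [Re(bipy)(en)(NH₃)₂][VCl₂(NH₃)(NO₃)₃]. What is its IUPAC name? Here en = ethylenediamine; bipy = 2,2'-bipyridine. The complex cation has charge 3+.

The complex cation is given as 3+; its ligand charges sum to 0, so Re = +3.
A 1:1 salt means the anion carries the equal and opposite charge, 3−.
Anion: ligand charges sum to -5; for the ion to be 3−, V = +2.

diammine(2,2'-bipyridine)(ethylenediamine)rhenium(III) amminedichlorotrinitratovanadate(II)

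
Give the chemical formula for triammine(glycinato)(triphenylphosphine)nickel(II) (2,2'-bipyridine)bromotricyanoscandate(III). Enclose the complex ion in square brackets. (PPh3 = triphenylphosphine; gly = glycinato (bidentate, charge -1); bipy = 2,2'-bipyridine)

[Ni(gly)(NH3)3(PPh3)][Sc(bipy)Br(CN)3]

Cation [Ni…]: ligand charges -1, Ni(II) ⇒ ion charge 1+.
Anion [Sc…]: ligand charges -4, Sc(III) ⇒ ion charge 1−.
One 1+ cation balances one 1− anion.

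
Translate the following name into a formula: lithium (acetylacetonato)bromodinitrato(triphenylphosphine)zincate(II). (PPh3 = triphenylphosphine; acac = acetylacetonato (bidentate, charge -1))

Ligands: 1 triphenylphosphine (PPh3, neutral), 1 bromo (Br, -1), 1 acetylacetonato (acac, -1), 2 nitrato (NO3, -1). Ligand charge sum = -4.
With Zn in oxidation state +2, the complex ion is [Zn...]^2−.
Charge balance with lithium (+1) requires 1 complex ion per 2 lithium.

Li2[Zn(acac)Br(NO3)2(PPh3)]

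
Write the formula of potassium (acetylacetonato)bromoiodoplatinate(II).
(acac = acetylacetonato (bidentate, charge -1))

K[Pt(acac)BrI]

Ligands: 1 acetylacetonato (acac, -1), 1 iodo (I, -1), 1 bromo (Br, -1). Ligand charge sum = -3.
Charge balance with potassium (+1) requires 1 complex ion per 1 potassium.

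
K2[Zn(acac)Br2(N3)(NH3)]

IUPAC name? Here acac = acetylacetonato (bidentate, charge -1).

potassium (acetylacetonato)ammineazidodibromozincate(II)

The 2 potassium counter-ions carry a total charge of +2, so each complex ion is 2−.
Ligand charges: 1×azido (-1 each), 2×bromo (-1 each), 1×acetylacetonato (-1 each), 1×ammine (neutral); total -4. So Zn + (-4) = 2−, giving Zn = +2.
The complex ion is anionic, so zinc takes the -ate form zincate(II).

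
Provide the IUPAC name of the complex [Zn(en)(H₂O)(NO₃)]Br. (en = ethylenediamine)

The 1 bromide counter-ion carries a total charge of -1, so each complex ion is 1+.
Ligand charges: 1×nitrato (-1 each), 1×aqua (neutral), 1×ethylenediamine (neutral); total -1. So Zn + (-1) = 1+, giving Zn = +2.
Ligands are named alphabetically: aqua before ethylenediamine before nitrato.

aqua(ethylenediamine)nitratozinc(II) bromide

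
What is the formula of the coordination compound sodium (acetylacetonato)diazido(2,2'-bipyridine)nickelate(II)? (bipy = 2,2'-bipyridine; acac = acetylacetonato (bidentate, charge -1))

Na[Ni(acac)(bipy)(N3)2]

Ligands: 1 2,2'-bipyridine (bipy, neutral), 1 acetylacetonato (acac, -1), 2 azido (N3, -1). Ligand charge sum = -3.
With Ni in oxidation state +2, the complex ion is [Ni...]^1−.
Charge balance with sodium (+1) requires 1 complex ion per 1 sodium.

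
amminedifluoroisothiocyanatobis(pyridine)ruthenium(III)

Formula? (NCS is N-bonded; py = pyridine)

[RuF2(NCS)(NH3)(py)2]

Ligands: 1 isothiocyanato (NCS, -1), 2 fluoro (F, -1), 1 ammine (NH3, neutral), 2 pyridine (py, neutral). Ligand charge sum = -3.
With Ru in oxidation state +3, the complex ion is [Ru...].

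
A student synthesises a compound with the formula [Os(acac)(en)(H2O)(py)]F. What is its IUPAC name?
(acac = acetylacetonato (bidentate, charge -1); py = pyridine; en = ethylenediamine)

(acetylacetonato)aqua(ethylenediamine)(pyridine)osmium(II) fluoride

The 1 fluoride counter-ion carries a total charge of -1, so each complex ion is 1+.
Ligand charges: 1×acetylacetonato (-1 each), 1×pyridine (neutral), 1×aqua (neutral), 1×ethylenediamine (neutral); total -1. So Os + (-1) = 1+, giving Os = +2.
Ligands are named alphabetically: acetylacetonato before aqua before ethylenediamine before pyridine.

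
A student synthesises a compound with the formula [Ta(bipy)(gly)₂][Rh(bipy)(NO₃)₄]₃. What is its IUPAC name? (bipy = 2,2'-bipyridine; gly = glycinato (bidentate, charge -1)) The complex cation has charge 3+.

(2,2'-bipyridine)bis(glycinato)tantalum(V) (2,2'-bipyridine)tetranitratorhodate(III)

The complex cation is given as 3+; its ligand charges sum to -2, so Ta = +5.
With 3 anions per cation, each anion must be 3/3 = 1−.
Anion: ligand charges sum to -4; for the ion to be 1−, Rh = +3.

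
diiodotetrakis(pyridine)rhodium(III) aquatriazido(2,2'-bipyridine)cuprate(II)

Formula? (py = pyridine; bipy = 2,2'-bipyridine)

Cation [Rh…]: ligand charges -2, Rh(III) ⇒ ion charge 1+.
Anion [Cu…]: ligand charges -3, Cu(II) ⇒ ion charge 1−.

[RhI2(py)4][Cu(bipy)(H2O)(N3)3]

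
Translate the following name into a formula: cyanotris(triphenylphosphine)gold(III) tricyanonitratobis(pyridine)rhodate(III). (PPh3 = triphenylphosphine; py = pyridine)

Cation [Au…]: ligand charges -1, Au(III) ⇒ ion charge 2+.
Anion [Rh…]: ligand charges -4, Rh(III) ⇒ ion charge 1−.
One 2+ cation requires 2 of the 1− anion.

[Au(CN)(PPh3)3][Rh(CN)3(NO3)(py)2]2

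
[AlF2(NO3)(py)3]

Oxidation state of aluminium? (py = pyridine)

+3

No counter-ion: the bracketed complex is neutral.
Ligand charges: 3×py neutral; 1×NO3 = -1; 2×F = -2; sum -3.
Al + (-3) = 0 ⇒ Al is +3.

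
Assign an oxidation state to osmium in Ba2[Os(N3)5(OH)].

+2

2 barium outside the brackets (+2 each) → the complex ion is 4−.
Ligand charges: 5×N3 = -5; 1×OH = -1; sum -6.
Os + (-6) = 4− ⇒ Os is +2.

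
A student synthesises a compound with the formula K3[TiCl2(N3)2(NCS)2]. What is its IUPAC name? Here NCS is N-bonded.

The 3 potassium counter-ions carry a total charge of +3, so each complex ion is 3−.
Ligand charges: 2×azido (-1 each), 2×isothiocyanato (-1 each), 2×chloro (-1 each); total -6. So Ti + (-6) = 3−, giving Ti = +3.
The complex ion is anionic, so titanium takes the -ate form titanate(III).

potassium diazidodichlorodiisothiocyanatotitanate(III)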